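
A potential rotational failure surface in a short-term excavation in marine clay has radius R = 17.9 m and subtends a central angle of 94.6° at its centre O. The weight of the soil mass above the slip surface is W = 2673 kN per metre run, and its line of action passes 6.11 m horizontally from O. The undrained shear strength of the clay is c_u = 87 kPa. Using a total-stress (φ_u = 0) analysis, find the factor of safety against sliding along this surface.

Taking moments about the centre O, the resisting moment is provided by the undrained shear strength acting along the arc:
Arc length L_a = R·θ = 17.9·(94.6°·π/180) = 17.9·1.6511 = 29.55 m
M_R = c_u·L_a·R = 87·29.55·17.9 = 46025.0 kN·m/m
M_D = W·d = 2673·6.11 = 16332.0 kN·m/m
FS = M_R / M_D = 46025.0 / 16332.0 = 2.818

FS = 2.82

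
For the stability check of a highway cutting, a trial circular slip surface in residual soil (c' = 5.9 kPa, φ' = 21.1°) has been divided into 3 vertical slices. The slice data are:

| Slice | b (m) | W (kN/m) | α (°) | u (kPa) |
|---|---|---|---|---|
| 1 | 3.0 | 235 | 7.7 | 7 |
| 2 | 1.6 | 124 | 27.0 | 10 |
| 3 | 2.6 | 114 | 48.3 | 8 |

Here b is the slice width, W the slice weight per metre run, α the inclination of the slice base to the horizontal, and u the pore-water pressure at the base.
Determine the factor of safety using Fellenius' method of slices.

Ordinary method of slices: FS = Σ[c'·Δl_i + (W_i cosα_i − u_i·Δl_i)·tanφ'] / Σ W_i sinα_i, with Δl_i = b_i / cosα_i.
Slice 1: Δl = 3.0/cos7.7° = 3.027 m; N'_1 = 235·cos7.7° − 7·3.027 = 211.7; c'Δl = 17.86; W sinα = 31.5
Slice 2: Δl = 1.6/cos27.0° = 1.796 m; N'_2 = 124·cos27.0° − 10·1.796 = 92.5; c'Δl = 10.59; W sinα = 56.3
Slice 3: Δl = 2.6/cos48.3° = 3.908 m; N'_3 = 114·cos48.3° − 8·3.908 = 44.6; c'Δl = 23.06; W sinα = 85.1
Σc'Δl = 51.5 kN/m; ΣN' = 348.8 kN/m; ΣW sinα = 172.9 kN/m
Resisting = 51.5 + 348.8·tan21.1° = 51.5 + 134.6 = 186.1 kN/m
FS = 186.1 / 172.9 = 1.076

FS = 1.08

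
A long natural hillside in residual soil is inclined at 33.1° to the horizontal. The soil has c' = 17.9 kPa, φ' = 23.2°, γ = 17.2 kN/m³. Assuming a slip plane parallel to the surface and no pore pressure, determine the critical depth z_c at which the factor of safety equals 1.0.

Setting FS = 1.00 in FS = [c' + γz cos²β tanφ'] / [γz sinβ cosβ] and solving for z:
z = c' / [γ cosβ (FS·sinβ − cosβ·tanφ')]
  = 17.9 / [17.2·cos33.1°·(1.00·sin33.1° − cos33.1°·tan23.2°)]
  = 17.9 / [17.2·0.8377·(1.00·0.5461 − 0.8377·0.4286)]
  = 17.9 / 2.6952 = 6.641 m

z_c = 6.64 m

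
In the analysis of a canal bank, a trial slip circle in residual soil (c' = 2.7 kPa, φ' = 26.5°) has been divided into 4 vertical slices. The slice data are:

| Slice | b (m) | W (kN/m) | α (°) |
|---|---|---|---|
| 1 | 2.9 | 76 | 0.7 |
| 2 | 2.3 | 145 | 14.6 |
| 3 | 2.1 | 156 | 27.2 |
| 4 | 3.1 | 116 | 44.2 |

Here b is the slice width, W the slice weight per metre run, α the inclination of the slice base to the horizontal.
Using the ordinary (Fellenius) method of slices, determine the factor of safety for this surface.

Ordinary method of slices: FS = Σ[c'·Δl_i + (W_i cosα_i)·tanφ'] / Σ W_i sinα_i, with Δl_i = b_i / cosα_i.
Slice 1: Δl = 2.9/cos0.7° = 2.900 m; N'_1 = 76·cos0.7° = 76.0; c'Δl = 7.83; W sinα = 0.9
Slice 2: Δl = 2.3/cos14.6° = 2.377 m; N'_2 = 145·cos14.6° = 140.3; c'Δl = 6.42; W sinα = 36.6
Slice 3: Δl = 2.1/cos27.2° = 2.361 m; N'_3 = 156·cos27.2° = 138.7; c'Δl = 6.37; W sinα = 71.3
Slice 4: Δl = 3.1/cos44.2° = 4.324 m; N'_4 = 116·cos44.2° = 83.2; c'Δl = 11.68; W sinα = 80.9
Σc'Δl = 32.3 kN/m; ΣN' = 438.2 kN/m; ΣW sinα = 189.7 kN/m
Resisting = 32.3 + 438.2·tan26.5° = 32.3 + 218.5 = 250.8 kN/m
FS = 250.8 / 189.7 = 1.322

FS = 1.32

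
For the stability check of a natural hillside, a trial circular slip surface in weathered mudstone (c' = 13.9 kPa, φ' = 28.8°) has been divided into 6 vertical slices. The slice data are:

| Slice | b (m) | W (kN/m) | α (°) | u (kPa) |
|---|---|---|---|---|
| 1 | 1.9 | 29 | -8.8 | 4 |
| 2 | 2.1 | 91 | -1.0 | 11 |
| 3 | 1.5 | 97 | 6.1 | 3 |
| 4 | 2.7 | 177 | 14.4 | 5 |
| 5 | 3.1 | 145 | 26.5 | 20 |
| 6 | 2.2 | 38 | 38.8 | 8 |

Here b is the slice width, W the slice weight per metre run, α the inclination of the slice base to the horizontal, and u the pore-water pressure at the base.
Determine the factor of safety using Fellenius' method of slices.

Ordinary method of slices: FS = Σ[c'·Δl_i + (W_i cosα_i − u_i·Δl_i)·tanφ'] / Σ W_i sinα_i, with Δl_i = b_i / cosα_i.
Slice 1: Δl = 1.9/cos(-8.8°) = 1.923 m; N'_1 = 29·cos(-8.8°) − 4·1.923 = 21.0; c'Δl = 26.72; W sinα = -4.4
Slice 2: Δl = 2.1/cos(-1.0°) = 2.100 m; N'_2 = 91·cos(-1.0°) − 11·2.100 = 67.9; c'Δl = 29.19; W sinα = -1.6
Slice 3: Δl = 1.5/cos6.1° = 1.509 m; N'_3 = 97·cos6.1° − 3·1.509 = 91.9; c'Δl = 20.97; W sinα = 10.3
Slice 4: Δl = 2.7/cos14.4° = 2.788 m; N'_4 = 177·cos14.4° − 5·2.788 = 157.5; c'Δl = 38.75; W sinα = 44.0
Slice 5: Δl = 3.1/cos26.5° = 3.464 m; N'_5 = 145·cos26.5° − 20·3.464 = 60.5; c'Δl = 48.15; W sinα = 64.7
Slice 6: Δl = 2.2/cos38.8° = 2.823 m; N'_6 = 38·cos38.8° − 8·2.823 = 7.0; c'Δl = 39.24; W sinα = 23.8
Σc'Δl = 203.0 kN/m; ΣN' = 405.8 kN/m; ΣW sinα = 136.8 kN/m
Resisting = 203.0 + 405.8·tan28.8° = 203.0 + 223.1 = 426.1 kN/m
FS = 426.1 / 136.8 = 3.115

FS = 3.11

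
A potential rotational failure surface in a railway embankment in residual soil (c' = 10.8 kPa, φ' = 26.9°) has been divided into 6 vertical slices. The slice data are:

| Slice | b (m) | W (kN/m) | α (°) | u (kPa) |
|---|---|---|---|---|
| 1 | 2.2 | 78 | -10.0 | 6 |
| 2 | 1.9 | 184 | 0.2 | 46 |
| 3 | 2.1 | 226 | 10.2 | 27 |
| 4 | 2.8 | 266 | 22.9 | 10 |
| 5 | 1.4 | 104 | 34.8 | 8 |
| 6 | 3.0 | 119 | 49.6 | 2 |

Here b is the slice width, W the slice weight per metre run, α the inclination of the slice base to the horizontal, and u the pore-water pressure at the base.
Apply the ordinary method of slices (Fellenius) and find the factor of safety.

Ordinary method of slices: FS = Σ[c'·Δl_i + (W_i cosα_i − u_i·Δl_i)·tanφ'] / Σ W_i sinα_i, with Δl_i = b_i / cosα_i.
Slice 1: Δl = 2.2/cos(-10.0°) = 2.234 m; N'_1 = 78·cos(-10.0°) − 6·2.234 = 63.4; c'Δl = 24.13; W sinα = -13.5
Slice 2: Δl = 1.9/cos0.2° = 1.900 m; N'_2 = 184·cos0.2° − 46·1.900 = 96.6; c'Δl = 20.52; W sinα = 0.6
Slice 3: Δl = 2.1/cos10.2° = 2.134 m; N'_3 = 226·cos10.2° − 27·2.134 = 164.8; c'Δl = 23.04; W sinα = 40.0
Slice 4: Δl = 2.8/cos22.9° = 3.040 m; N'_4 = 266·cos22.9° − 10·3.040 = 214.6; c'Δl = 32.83; W sinα = 103.5
Slice 5: Δl = 1.4/cos34.8° = 1.705 m; N'_5 = 104·cos34.8° − 8·1.705 = 71.8; c'Δl = 18.41; W sinα = 59.4
Slice 6: Δl = 3.0/cos49.6° = 4.629 m; N'_6 = 119·cos49.6° − 2·4.629 = 67.9; c'Δl = 49.99; W sinα = 90.6
Σc'Δl = 168.9 kN/m; ΣN' = 679.1 kN/m; ΣW sinα = 280.6 kN/m
Resisting = 168.9 + 679.1·tan26.9° = 168.9 + 344.5 = 513.4 kN/m
FS = 513.4 / 280.6 = 1.830

FS = 1.83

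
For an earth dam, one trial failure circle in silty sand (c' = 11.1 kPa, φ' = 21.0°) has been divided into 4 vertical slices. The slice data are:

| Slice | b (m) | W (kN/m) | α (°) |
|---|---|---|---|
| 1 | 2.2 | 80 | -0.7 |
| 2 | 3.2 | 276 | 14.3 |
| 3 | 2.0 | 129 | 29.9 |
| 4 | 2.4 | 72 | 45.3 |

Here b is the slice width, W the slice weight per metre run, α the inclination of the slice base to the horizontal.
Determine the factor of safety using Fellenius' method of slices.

FS = 1.75

Ordinary method of slices: FS = Σ[c'·Δl_i + (W_i cosα_i)·tanφ'] / Σ W_i sinα_i, with Δl_i = b_i / cosα_i.
Slice 1: Δl = 2.2/cos(-0.7°) = 2.200 m; N'_1 = 80·cos(-0.7°) = 80.0; c'Δl = 24.42; W sinα = -1.0
Slice 2: Δl = 3.2/cos14.3° = 3.302 m; N'_2 = 276·cos14.3° = 267.4; c'Δl = 36.66; W sinα = 68.2
Slice 3: Δl = 2.0/cos29.9° = 2.307 m; N'_3 = 129·cos29.9° = 111.8; c'Δl = 25.61; W sinα = 64.3
Slice 4: Δl = 2.4/cos45.3° = 3.412 m; N'_4 = 72·cos45.3° = 50.6; c'Δl = 37.87; W sinα = 51.2
Σc'Δl = 124.6 kN/m; ΣN' = 509.9 kN/m; ΣW sinα = 182.7 kN/m
Resisting = 124.6 + 509.9·tan21.0° = 124.6 + 195.7 = 320.3 kN/m
FS = 320.3 / 182.7 = 1.753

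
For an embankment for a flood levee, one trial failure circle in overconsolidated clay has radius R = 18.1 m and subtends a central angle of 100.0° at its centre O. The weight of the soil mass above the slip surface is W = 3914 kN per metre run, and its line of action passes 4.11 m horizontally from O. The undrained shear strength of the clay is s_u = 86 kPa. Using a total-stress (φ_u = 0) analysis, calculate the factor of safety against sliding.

FS = 3.06

Taking moments about the centre O, the resisting moment is provided by the undrained shear strength acting along the arc:
Arc length L_a = R·θ = 18.1·(100.0°·π/180) = 18.1·1.7453 = 31.59 m
M_R = s_u·L_a·R = 86·31.59·18.1 = 49173.7 kN·m/m
M_D = W·d = 3914·4.11 = 16086.5 kN·m/m
FS = M_R / M_D = 49173.7 / 16086.5 = 3.057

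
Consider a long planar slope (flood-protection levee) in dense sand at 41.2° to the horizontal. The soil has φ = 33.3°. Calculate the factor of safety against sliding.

FS = 0.75

For a dry cohesionless infinite slope the factor of safety is FS = tanφ / tanβ.
FS = tan33.3° / tan41.2° = 0.6569 / 0.8754 = 0.750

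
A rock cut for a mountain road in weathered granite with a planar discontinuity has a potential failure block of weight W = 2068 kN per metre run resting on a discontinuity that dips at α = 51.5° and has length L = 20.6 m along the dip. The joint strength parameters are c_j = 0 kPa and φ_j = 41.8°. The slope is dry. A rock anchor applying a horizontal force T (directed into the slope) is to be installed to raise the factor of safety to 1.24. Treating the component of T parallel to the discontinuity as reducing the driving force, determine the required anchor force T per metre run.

T = 582 kN/m

Resolving forces along and normal to the sliding plane, with the horizontal anchor force T adding T·sinα to the effective normal force and T·cosα acting up the plane against the driving force:
FS = [c_jL + (W cosα + T sinα) tanφ_j] / [W sinα − T cosα]
Without the anchor: N' = 1287.4 kN/m, driving T_d = 1618.4 kN/m, resisting R = 0·20.6 + 1287.4·tan41.8° = 1151.0 kN/m, FS = 0.71.
Setting FS = 1.24 and solving for T:
1.24·(1618.4 − T cos51.5°) = 1151.0 + T sin51.5°·tan41.8°
T·(sin51.5°·tan41.8° + 1.24·cos51.5°) = 1.24·1618.4 − 1151.0
T·(0.7826·0.8941 + 1.24·0.6225) = 2006.9 − 1151.0 = 855.8
T·1.4717 = 855.8
T = 581.5 kN/m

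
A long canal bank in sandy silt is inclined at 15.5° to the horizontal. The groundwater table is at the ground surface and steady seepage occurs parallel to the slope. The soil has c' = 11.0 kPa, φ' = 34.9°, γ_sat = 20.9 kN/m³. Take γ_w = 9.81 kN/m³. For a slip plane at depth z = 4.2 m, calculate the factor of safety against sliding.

FS = 1.82

With seepage parallel to the slope and the water table at the surface, the effective normal stress on the slip plane uses the buoyant unit weight γ' = γ_sat − γ_w while the driving shear stress uses γ_sat:
FS = [c' + γ' z cos²β tanφ'] / [γ_sat z sinβ cosβ]
γ' = 20.9 − 9.81 = 11.09 kN/m³
Numerator = 11.0 + 11.09·4.2·cos²15.5°·tan34.9° = 11.0 + 11.09·4.2·0.9286·0.6976 = 41.173 kPa
Denominator = 20.9·4.2·sin15.5°·cos15.5° = 20.9·4.2·0.2672·0.9636 = 22.605 kPa
FS = 41.173 / 22.605 = 1.821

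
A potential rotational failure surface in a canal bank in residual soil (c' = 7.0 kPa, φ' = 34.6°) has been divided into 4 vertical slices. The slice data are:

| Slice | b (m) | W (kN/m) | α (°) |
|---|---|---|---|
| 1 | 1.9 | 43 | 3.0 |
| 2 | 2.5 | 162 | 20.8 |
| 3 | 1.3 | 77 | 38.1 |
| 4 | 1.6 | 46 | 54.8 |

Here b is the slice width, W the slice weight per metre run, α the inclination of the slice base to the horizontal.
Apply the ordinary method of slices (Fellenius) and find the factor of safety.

Ordinary method of slices: FS = Σ[c'·Δl_i + (W_i cosα_i)·tanφ'] / Σ W_i sinα_i, with Δl_i = b_i / cosα_i.
Slice 1: Δl = 1.9/cos3.0° = 1.903 m; N'_1 = 43·cos3.0° = 42.9; c'Δl = 13.32; W sinα = 2.3
Slice 2: Δl = 2.5/cos20.8° = 2.674 m; N'_2 = 162·cos20.8° = 151.4; c'Δl = 18.72; W sinα = 57.5
Slice 3: Δl = 1.3/cos38.1° = 1.652 m; N'_3 = 77·cos38.1° = 60.6; c'Δl = 11.56; W sinα = 47.5
Slice 4: Δl = 1.6/cos54.8° = 2.776 m; N'_4 = 46·cos54.8° = 26.5; c'Δl = 19.43; W sinα = 37.6
Σc'Δl = 63.0 kN/m; ΣN' = 281.5 kN/m; ΣW sinα = 144.9 kN/m
Resisting = 63.0 + 281.5·tan34.6° = 63.0 + 194.2 = 257.2 kN/m
FS = 257.2 / 144.9 = 1.775

FS = 1.78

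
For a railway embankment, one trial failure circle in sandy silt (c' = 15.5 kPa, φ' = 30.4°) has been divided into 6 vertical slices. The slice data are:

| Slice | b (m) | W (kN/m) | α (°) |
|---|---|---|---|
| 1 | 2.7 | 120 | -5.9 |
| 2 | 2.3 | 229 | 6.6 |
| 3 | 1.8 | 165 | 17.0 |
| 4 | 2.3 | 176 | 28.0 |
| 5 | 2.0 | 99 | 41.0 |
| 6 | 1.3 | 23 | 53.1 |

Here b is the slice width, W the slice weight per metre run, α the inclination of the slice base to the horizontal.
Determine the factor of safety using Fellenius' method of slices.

FS = 2.90

Ordinary method of slices: FS = Σ[c'·Δl_i + (W_i cosα_i)·tanφ'] / Σ W_i sinα_i, with Δl_i = b_i / cosα_i.
Slice 1: Δl = 2.7/cos(-5.9°) = 2.714 m; N'_1 = 120·cos(-5.9°) = 119.4; c'Δl = 42.07; W sinα = -12.3
Slice 2: Δl = 2.3/cos6.6° = 2.315 m; N'_2 = 229·cos6.6° = 227.5; c'Δl = 35.89; W sinα = 26.3
Slice 3: Δl = 1.8/cos17.0° = 1.882 m; N'_3 = 165·cos17.0° = 157.8; c'Δl = 29.17; W sinα = 48.2
Slice 4: Δl = 2.3/cos28.0° = 2.605 m; N'_4 = 176·cos28.0° = 155.4; c'Δl = 40.38; W sinα = 82.6
Slice 5: Δl = 2.0/cos41.0° = 2.650 m; N'_5 = 99·cos41.0° = 74.7; c'Δl = 41.08; W sinα = 64.9
Slice 6: Δl = 1.3/cos53.1° = 2.165 m; N'_6 = 23·cos53.1° = 13.8; c'Δl = 33.56; W sinα = 18.4
Σc'Δl = 222.1 kN/m; ΣN' = 748.6 kN/m; ΣW sinα = 228.2 kN/m
Resisting = 222.1 + 748.6·tan30.4° = 222.1 + 439.2 = 661.3 kN/m
FS = 661.3 / 228.2 = 2.898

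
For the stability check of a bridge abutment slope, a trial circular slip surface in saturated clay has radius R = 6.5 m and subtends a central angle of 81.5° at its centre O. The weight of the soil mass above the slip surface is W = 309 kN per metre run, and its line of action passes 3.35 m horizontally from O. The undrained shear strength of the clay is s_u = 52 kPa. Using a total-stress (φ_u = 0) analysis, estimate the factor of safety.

FS = 3.02

Taking moments about the centre O, the resisting moment is provided by the undrained shear strength acting along the arc:
Arc length L_a = R·θ = 6.5·(81.5°·π/180) = 6.5·1.4224 = 9.25 m
M_R = s_u·L_a·R = 52·9.25·6.5 = 3125.1 kN·m/m
M_D = W·d = 309·3.35 = 1035.2 kN·m/m
FS = M_R / M_D = 3125.1 / 1035.2 = 3.019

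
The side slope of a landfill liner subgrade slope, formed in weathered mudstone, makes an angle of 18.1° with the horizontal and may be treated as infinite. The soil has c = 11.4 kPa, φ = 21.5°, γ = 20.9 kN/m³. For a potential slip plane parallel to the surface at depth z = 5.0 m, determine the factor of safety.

FS = 1.57

For an infinite slope with a slip plane parallel to the surface (no pore pressure): FS = [c + γz cos²β tanφ] / [γz sinβ cosβ].
γz = 20.9·5.0 = 104.50 kN/m²
Numerator = 11.4 + 104.50·cos²18.1°·tan21.5° = 11.4 + 104.50·0.9035·0.3939 = 48.591 kPa
Denominator = 104.50·sin18.1°·cos18.1° = 104.50·0.3107·0.9505 = 30.859 kPa
FS = 48.591 / 30.859 = 1.575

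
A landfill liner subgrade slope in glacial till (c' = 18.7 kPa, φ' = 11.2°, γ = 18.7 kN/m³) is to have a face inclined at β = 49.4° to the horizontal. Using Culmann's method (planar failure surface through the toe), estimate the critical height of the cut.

H_c = 13.91 m

Culmann's analysis gives the critical failure plane at α_cr = (β + φ')/2 = (49.4 + 11.2)/2 = 30.3°, and the critical height
H_c = (4c'/γ) · sinβ cosφ' / [1 − cos(β − φ')]
    = (4·18.7/18.7) · sin49.4°·cos11.2° / [1 − cos(38.2°)]
    = 4.000 · 0.7593·0.9810 / [1 − 0.7859]
    = 4.000 · 0.7448 / 0.2141
    = 13.91 m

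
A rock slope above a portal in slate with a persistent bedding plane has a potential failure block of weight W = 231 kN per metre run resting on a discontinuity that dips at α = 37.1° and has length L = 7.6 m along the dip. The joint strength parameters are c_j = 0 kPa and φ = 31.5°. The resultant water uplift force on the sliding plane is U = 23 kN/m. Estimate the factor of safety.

Resolving the block weight along and normal to the plane and applying the Mohr–Coulomb strength on the joint:
N' = W cosα − U = 231·cos37.1° − 23 = 161.2 kN/m
Driving force T = W sinα = 231·sin37.1° = 139.3 kN/m
Resisting force R = c_j·L + N'·tanφ = 0·7.6 + 161.2·tan31.5° = 0.0 + 98.8 = 98.8 kN/m
FS = R / T = 98.8 / 139.3 = 0.709

FS = 0.71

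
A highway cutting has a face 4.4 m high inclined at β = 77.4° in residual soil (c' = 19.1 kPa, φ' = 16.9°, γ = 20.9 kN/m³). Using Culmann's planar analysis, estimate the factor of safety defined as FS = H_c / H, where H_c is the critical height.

FS = 1.53

H_c = (4c'/γ) · sinβ cosφ' / [1 − cos(β − φ')]
    = (4·19.1/20.9) · sin77.4°·cos16.9° / [1 − cos60.5°]
    = 3.656 · 0.9338 / 0.5076 = 6.72 m
FS = H_c / H = 6.72 / 4.4 = 1.528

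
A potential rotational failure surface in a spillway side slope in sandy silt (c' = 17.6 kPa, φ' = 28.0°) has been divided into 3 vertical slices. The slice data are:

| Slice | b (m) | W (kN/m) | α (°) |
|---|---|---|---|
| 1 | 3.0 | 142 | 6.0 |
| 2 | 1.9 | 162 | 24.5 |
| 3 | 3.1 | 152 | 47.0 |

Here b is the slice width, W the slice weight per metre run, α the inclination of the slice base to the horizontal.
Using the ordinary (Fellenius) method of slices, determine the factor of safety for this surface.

FS = 1.96

Ordinary method of slices: FS = Σ[c'·Δl_i + (W_i cosα_i)·tanφ'] / Σ W_i sinα_i, with Δl_i = b_i / cosα_i.
Slice 1: Δl = 3.0/cos6.0° = 3.017 m; N'_1 = 142·cos6.0° = 141.2; c'Δl = 53.09; W sinα = 14.8
Slice 2: Δl = 1.9/cos24.5° = 2.088 m; N'_2 = 162·cos24.5° = 147.4; c'Δl = 36.75; W sinα = 67.2
Slice 3: Δl = 3.1/cos47.0° = 4.545 m; N'_3 = 152·cos47.0° = 103.7; c'Δl = 80.00; W sinα = 111.2
Σc'Δl = 169.8 kN/m; ΣN' = 392.3 kN/m; ΣW sinα = 193.2 kN/m
Resisting = 169.8 + 392.3·tan28.0° = 169.8 + 208.6 = 378.4 kN/m
FS = 378.4 / 193.2 = 1.959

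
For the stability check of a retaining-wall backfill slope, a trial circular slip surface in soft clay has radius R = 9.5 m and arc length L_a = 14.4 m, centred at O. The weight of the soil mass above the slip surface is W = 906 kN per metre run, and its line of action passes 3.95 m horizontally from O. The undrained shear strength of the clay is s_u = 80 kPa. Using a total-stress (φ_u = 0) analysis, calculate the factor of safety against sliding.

Taking moments about the centre O, the resisting moment is provided by the undrained shear strength acting along the arc:
M_R = s_u·L_a·R = 80·14.40·9.5 = 10944.0 kN·m/m
M_D = W·d = 906·3.95 = 3578.7 kN·m/m
FS = M_R / M_D = 10944.0 / 3578.7 = 3.058

FS = 3.06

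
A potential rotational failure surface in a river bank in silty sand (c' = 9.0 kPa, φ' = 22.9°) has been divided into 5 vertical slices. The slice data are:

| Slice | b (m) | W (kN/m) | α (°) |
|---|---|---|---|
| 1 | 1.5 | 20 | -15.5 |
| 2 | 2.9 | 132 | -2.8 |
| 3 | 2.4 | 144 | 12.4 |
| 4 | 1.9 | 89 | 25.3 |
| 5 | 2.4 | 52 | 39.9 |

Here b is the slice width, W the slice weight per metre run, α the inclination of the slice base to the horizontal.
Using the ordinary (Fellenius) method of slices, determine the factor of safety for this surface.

FS = 3.13

Ordinary method of slices: FS = Σ[c'·Δl_i + (W_i cosα_i)·tanφ'] / Σ W_i sinα_i, with Δl_i = b_i / cosα_i.
Slice 1: Δl = 1.5/cos(-15.5°) = 1.557 m; N'_1 = 20·cos(-15.5°) = 19.3; c'Δl = 14.01; W sinα = -5.3
Slice 2: Δl = 2.9/cos(-2.8°) = 2.903 m; N'_2 = 132·cos(-2.8°) = 131.8; c'Δl = 26.13; W sinα = -6.4
Slice 3: Δl = 2.4/cos12.4° = 2.457 m; N'_3 = 144·cos12.4° = 140.6; c'Δl = 22.12; W sinα = 30.9
Slice 4: Δl = 1.9/cos25.3° = 2.102 m; N'_4 = 89·cos25.3° = 80.5; c'Δl = 18.91; W sinα = 38.0
Slice 5: Δl = 2.4/cos39.9° = 3.128 m; N'_5 = 52·cos39.9° = 39.9; c'Δl = 28.16; W sinα = 33.4
Σc'Δl = 109.3 kN/m; ΣN' = 412.1 kN/m; ΣW sinα = 90.5 kN/m
Resisting = 109.3 + 412.1·tan22.9° = 109.3 + 174.1 = 283.4 kN/m
FS = 283.4 / 90.5 = 3.131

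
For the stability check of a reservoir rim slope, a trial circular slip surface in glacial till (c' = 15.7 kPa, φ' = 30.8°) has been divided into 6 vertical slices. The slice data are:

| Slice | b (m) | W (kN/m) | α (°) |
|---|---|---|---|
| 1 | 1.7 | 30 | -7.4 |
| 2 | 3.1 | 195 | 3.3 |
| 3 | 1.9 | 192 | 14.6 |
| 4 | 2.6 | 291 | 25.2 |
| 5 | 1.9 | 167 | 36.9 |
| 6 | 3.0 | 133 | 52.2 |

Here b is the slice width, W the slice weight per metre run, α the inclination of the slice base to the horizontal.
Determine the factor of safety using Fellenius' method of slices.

Ordinary method of slices: FS = Σ[c'·Δl_i + (W_i cosα_i)·tanφ'] / Σ W_i sinα_i, with Δl_i = b_i / cosα_i.
Slice 1: Δl = 1.7/cos(-7.4°) = 1.714 m; N'_1 = 30·cos(-7.4°) = 29.8; c'Δl = 26.91; W sinα = -3.9
Slice 2: Δl = 3.1/cos3.3° = 3.105 m; N'_2 = 195·cos3.3° = 194.7; c'Δl = 48.75; W sinα = 11.2
Slice 3: Δl = 1.9/cos14.6° = 1.963 m; N'_3 = 192·cos14.6° = 185.8; c'Δl = 30.83; W sinα = 48.4
Slice 4: Δl = 2.6/cos25.2° = 2.873 m; N'_4 = 291·cos25.2° = 263.3; c'Δl = 45.11; W sinα = 123.9
Slice 5: Δl = 1.9/cos36.9° = 2.376 m; N'_5 = 167·cos36.9° = 133.5; c'Δl = 37.30; W sinα = 100.3
Slice 6: Δl = 3.0/cos52.2° = 4.895 m; N'_6 = 133·cos52.2° = 81.5; c'Δl = 76.85; W sinα = 105.1
Σc'Δl = 265.8 kN/m; ΣN' = 888.6 kN/m; ΣW sinα = 385.0 kN/m
Resisting = 265.8 + 888.6·tan30.8° = 265.8 + 529.7 = 795.5 kN/m
FS = 795.5 / 385.0 = 2.066

FS = 2.07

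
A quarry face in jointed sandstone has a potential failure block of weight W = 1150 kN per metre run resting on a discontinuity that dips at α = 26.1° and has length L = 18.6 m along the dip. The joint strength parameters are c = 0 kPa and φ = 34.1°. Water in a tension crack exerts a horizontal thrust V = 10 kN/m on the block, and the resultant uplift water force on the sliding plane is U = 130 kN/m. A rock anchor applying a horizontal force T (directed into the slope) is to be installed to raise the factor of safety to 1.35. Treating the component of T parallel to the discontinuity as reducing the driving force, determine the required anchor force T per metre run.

T = 58 kN/m

Resolving forces along and normal to the sliding plane, with the horizontal anchor force T adding T·sinα to the effective normal force and T·cosα acting up the plane against the driving force:
FS = [cL + (W cosα − U − V sinα + T sinα) tanφ] / [W sinα + V cosα − T cosα]
Without the anchor: N' = 898.3 kN/m, driving T_d = 514.9 kN/m, resisting R = 0·18.6 + 898.3·tan34.1° = 608.2 kN/m, FS = 1.18.
Setting FS = 1.35 and solving for T:
1.35·(514.9 − T cos26.1°) = 608.2 + T sin26.1°·tan34.1°
T·(sin26.1°·tan34.1° + 1.35·cos26.1°) = 1.35·514.9 − 608.2
T·(0.4399·0.6771 + 1.35·0.8980) = 695.1 − 608.2 = 86.9
T·1.5102 = 86.9
T = 57.6 kN/m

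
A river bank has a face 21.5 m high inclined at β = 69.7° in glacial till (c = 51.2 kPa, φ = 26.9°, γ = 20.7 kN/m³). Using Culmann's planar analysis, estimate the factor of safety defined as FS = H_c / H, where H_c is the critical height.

H_c = (4c/γ) · sinβ cosφ / [1 − cos(β − φ)]
    = (4·51.2/20.7) · sin69.7°·cos26.9° / [1 − cos42.8°]
    = 9.894 · 0.8364 / 0.2663 = 31.08 m
FS = H_c / H = 31.08 / 21.5 = 1.445

FS = 1.45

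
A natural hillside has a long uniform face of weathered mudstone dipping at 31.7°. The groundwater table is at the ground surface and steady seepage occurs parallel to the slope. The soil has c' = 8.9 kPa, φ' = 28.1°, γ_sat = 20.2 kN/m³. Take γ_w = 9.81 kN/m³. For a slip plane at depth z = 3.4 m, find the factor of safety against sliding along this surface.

FS = 0.73

With seepage parallel to the slope and the water table at the surface, the effective normal stress on the slip plane uses the buoyant unit weight γ' = γ_sat − γ_w while the driving shear stress uses γ_sat:
FS = [c' + γ' z cos²β tanφ'] / [γ_sat z sinβ cosβ]
γ' = 20.2 − 9.81 = 10.39 kN/m³
Numerator = 8.9 + 10.39·3.4·cos²31.7°·tan28.1° = 8.9 + 10.39·3.4·0.7239·0.5340 = 22.554 kPa
Denominator = 20.2·3.4·sin31.7°·cos31.7° = 20.2·3.4·0.5255·0.8508 = 30.705 kPa
FS = 22.554 / 30.705 = 0.735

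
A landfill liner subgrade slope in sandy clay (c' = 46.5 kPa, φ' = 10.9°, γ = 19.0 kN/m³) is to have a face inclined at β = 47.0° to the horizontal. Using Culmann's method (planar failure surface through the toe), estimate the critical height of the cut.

Culmann's analysis gives the critical failure plane at α_cr = (β + φ')/2 = (47.0 + 10.9)/2 = 28.9°, and the critical height
H_c = (4c'/γ) · sinβ cosφ' / [1 − cos(β − φ')]
    = (4·46.5/19.0) · sin47.0°·cos10.9° / [1 − cos(36.1°)]
    = 9.789 · 0.7314·0.9820 / [1 − 0.8080]
    = 9.789 · 0.7182 / 0.1920
    = 36.61 m

H_c = 36.61 m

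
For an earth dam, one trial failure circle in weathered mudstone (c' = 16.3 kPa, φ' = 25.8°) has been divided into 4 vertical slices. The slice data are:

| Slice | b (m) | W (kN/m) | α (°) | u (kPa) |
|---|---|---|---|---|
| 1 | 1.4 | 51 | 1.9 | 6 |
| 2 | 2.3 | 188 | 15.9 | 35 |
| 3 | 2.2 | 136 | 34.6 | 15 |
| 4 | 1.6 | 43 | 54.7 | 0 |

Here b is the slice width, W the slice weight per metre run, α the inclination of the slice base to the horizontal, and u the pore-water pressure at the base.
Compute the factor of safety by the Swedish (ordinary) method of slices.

Ordinary method of slices: FS = Σ[c'·Δl_i + (W_i cosα_i − u_i·Δl_i)·tanφ'] / Σ W_i sinα_i, with Δl_i = b_i / cosα_i.
Slice 1: Δl = 1.4/cos1.9° = 1.401 m; N'_1 = 51·cos1.9° − 6·1.401 = 42.6; c'Δl = 22.83; W sinα = 1.7
Slice 2: Δl = 2.3/cos15.9° = 2.391 m; N'_2 = 188·cos15.9° − 35·2.391 = 97.1; c'Δl = 38.98; W sinα = 51.5
Slice 3: Δl = 2.2/cos34.6° = 2.673 m; N'_3 = 136·cos34.6° − 15·2.673 = 71.9; c'Δl = 43.57; W sinα = 77.2
Slice 4: Δl = 1.6/cos54.7° = 2.769 m; N'_4 = 43·cos54.7° − 0·2.769 = 24.8; c'Δl = 45.13; W sinα = 35.1
Σc'Δl = 150.5 kN/m; ΣN' = 236.4 kN/m; ΣW sinα = 165.5 kN/m
Resisting = 150.5 + 236.4·tan25.8° = 150.5 + 114.3 = 264.8 kN/m
FS = 264.8 / 165.5 = 1.600

FS = 1.60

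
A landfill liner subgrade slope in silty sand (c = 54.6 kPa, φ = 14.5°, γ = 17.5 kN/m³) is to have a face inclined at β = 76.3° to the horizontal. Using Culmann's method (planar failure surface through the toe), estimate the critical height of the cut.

Culmann's analysis gives the critical failure plane at α_cr = (β + φ)/2 = (76.3 + 14.5)/2 = 45.4°, and the critical height
H_c = (4c/γ) · sinβ cosφ / [1 − cos(β − φ)]
    = (4·54.6/17.5) · sin76.3°·cos14.5° / [1 − cos(61.8°)]
    = 12.480 · 0.9715·0.9681 / [1 − 0.4726]
    = 12.480 · 0.9406 / 0.5274
    = 22.26 m

H_c = 22.26 m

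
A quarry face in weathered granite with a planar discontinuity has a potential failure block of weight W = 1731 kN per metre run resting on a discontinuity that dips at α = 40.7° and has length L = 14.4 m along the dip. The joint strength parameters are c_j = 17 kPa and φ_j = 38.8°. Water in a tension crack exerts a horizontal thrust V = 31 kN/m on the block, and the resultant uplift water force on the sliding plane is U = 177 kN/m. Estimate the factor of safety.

FS = 0.99

Resolving the block weight along and normal to the plane and applying the Mohr–Coulomb strength on the joint:
N' = W cosα − U − V sinα = 1731·cos40.7° − 177 − 31·sin40.7° = 1115.1 kN/m
Driving force T = W sinα + V cosα = 1731·sin40.7° + 31·cos40.7° = 1152.3 kN/m
Resisting force R = c_j·L + N'·tanφ_j = 17·14.4 + 1115.1·tan38.8° = 244.8 + 896.6 = 1141.4 kN/m
FS = R / T = 1141.4 / 1152.3 = 0.991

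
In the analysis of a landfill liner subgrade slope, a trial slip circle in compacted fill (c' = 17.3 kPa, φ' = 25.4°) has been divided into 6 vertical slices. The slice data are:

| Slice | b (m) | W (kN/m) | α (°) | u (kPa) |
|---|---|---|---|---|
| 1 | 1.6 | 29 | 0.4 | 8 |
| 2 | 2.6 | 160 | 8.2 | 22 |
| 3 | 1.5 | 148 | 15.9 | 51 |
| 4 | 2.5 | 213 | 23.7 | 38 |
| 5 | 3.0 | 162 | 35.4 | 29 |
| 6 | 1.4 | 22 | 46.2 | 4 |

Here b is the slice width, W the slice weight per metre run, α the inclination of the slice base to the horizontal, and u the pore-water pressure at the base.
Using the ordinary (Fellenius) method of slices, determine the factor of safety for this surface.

Ordinary method of slices: FS = Σ[c'·Δl_i + (W_i cosα_i − u_i·Δl_i)·tanφ'] / Σ W_i sinα_i, with Δl_i = b_i / cosα_i.
Slice 1: Δl = 1.6/cos0.4° = 1.600 m; N'_1 = 29·cos0.4° − 8·1.600 = 16.2; c'Δl = 27.68; W sinα = 0.2
Slice 2: Δl = 2.6/cos8.2° = 2.627 m; N'_2 = 160·cos8.2° − 22·2.627 = 100.6; c'Δl = 45.44; W sinα = 22.8
Slice 3: Δl = 1.5/cos15.9° = 1.560 m; N'_3 = 148·cos15.9° − 51·1.560 = 62.8; c'Δl = 26.98; W sinα = 40.5
Slice 4: Δl = 2.5/cos23.7° = 2.730 m; N'_4 = 213·cos23.7° − 38·2.730 = 91.3; c'Δl = 47.23; W sinα = 85.6
Slice 5: Δl = 3.0/cos35.4° = 3.680 m; N'_5 = 162·cos35.4° − 29·3.680 = 25.3; c'Δl = 63.67; W sinα = 93.8
Slice 6: Δl = 1.4/cos46.2° = 2.023 m; N'_6 = 22·cos46.2° − 4·2.023 = 7.1; c'Δl = 34.99; W sinα = 15.9
Σc'Δl = 246.0 kN/m; ΣN' = 303.3 kN/m; ΣW sinα = 258.9 kN/m
Resisting = 246.0 + 303.3·tan25.4° = 246.0 + 144.0 = 390.0 kN/m
FS = 390.0 / 258.9 = 1.506

FS = 1.51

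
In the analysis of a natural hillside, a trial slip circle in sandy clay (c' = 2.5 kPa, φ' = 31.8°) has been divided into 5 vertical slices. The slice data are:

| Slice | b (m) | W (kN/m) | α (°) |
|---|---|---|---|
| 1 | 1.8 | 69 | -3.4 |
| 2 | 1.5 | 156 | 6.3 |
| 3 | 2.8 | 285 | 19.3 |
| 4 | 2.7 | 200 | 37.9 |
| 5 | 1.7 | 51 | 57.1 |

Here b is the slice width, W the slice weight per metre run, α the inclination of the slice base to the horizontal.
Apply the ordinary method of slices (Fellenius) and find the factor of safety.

FS = 1.66

Ordinary method of slices: FS = Σ[c'·Δl_i + (W_i cosα_i)·tanφ'] / Σ W_i sinα_i, with Δl_i = b_i / cosα_i.
Slice 1: Δl = 1.8/cos(-3.4°) = 1.803 m; N'_1 = 69·cos(-3.4°) = 68.9; c'Δl = 4.51; W sinα = -4.1
Slice 2: Δl = 1.5/cos6.3° = 1.509 m; N'_2 = 156·cos6.3° = 155.1; c'Δl = 3.77; W sinα = 17.1
Slice 3: Δl = 2.8/cos19.3° = 2.967 m; N'_3 = 285·cos19.3° = 269.0; c'Δl = 7.42; W sinα = 94.2
Slice 4: Δl = 2.7/cos37.9° = 3.422 m; N'_4 = 200·cos37.9° = 157.8; c'Δl = 8.55; W sinα = 122.9
Slice 5: Δl = 1.7/cos57.1° = 3.130 m; N'_5 = 51·cos57.1° = 27.7; c'Δl = 7.82; W sinα = 42.8
Σc'Δl = 32.1 kN/m; ΣN' = 678.4 kN/m; ΣW sinα = 272.9 kN/m
Resisting = 32.1 + 678.4·tan31.8° = 32.1 + 420.6 = 452.7 kN/m
FS = 452.7 / 272.9 = 1.659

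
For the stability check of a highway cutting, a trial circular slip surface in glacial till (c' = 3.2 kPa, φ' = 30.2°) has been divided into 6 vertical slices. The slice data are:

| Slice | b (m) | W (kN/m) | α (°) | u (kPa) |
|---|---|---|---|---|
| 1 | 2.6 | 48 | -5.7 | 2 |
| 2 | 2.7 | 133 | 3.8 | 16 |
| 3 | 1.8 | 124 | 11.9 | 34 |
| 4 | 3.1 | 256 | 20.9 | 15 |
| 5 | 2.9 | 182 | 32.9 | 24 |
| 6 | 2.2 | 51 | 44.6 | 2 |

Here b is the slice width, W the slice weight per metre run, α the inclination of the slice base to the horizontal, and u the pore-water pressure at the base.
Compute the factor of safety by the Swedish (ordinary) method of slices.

FS = 1.31

Ordinary method of slices: FS = Σ[c'·Δl_i + (W_i cosα_i − u_i·Δl_i)·tanφ'] / Σ W_i sinα_i, with Δl_i = b_i / cosα_i.
Slice 1: Δl = 2.6/cos(-5.7°) = 2.613 m; N'_1 = 48·cos(-5.7°) − 2·2.613 = 42.5; c'Δl = 8.36; W sinα = -4.8
Slice 2: Δl = 2.7/cos3.8° = 2.706 m; N'_2 = 133·cos3.8° − 16·2.706 = 89.4; c'Δl = 8.66; W sinα = 8.8
Slice 3: Δl = 1.8/cos11.9° = 1.840 m; N'_3 = 124·cos11.9° − 34·1.840 = 58.8; c'Δl = 5.89; W sinα = 25.6
Slice 4: Δl = 3.1/cos20.9° = 3.318 m; N'_4 = 256·cos20.9° − 15·3.318 = 189.4; c'Δl = 10.62; W sinα = 91.3
Slice 5: Δl = 2.9/cos32.9° = 3.454 m; N'_5 = 182·cos32.9° − 24·3.454 = 69.9; c'Δl = 11.05; W sinα = 98.9
Slice 6: Δl = 2.2/cos44.6° = 3.090 m; N'_6 = 51·cos44.6° − 2·3.090 = 30.1; c'Δl = 9.89; W sinα = 35.8
Σc'Δl = 54.5 kN/m; ΣN' = 480.2 kN/m; ΣW sinα = 255.6 kN/m
Resisting = 54.5 + 480.2·tan30.2° = 54.5 + 279.5 = 333.9 kN/m
FS = 333.9 / 255.6 = 1.306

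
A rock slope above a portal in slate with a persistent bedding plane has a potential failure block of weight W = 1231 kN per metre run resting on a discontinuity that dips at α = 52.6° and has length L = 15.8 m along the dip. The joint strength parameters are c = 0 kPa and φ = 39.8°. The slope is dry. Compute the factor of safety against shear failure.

Resolving the block weight along and normal to the plane and applying the Mohr–Coulomb strength on the joint:
N' = W cosα = 1231·cos52.6° = 747.7 kN/m
Driving force T = W sinα = 1231·sin52.6° = 977.9 kN/m
Resisting force R = c·L + N'·tanφ = 0·15.8 + 747.7·tan39.8° = 0.0 + 622.9 = 622.9 kN/m
FS = R / T = 622.9 / 977.9 = 0.637

FS = 0.64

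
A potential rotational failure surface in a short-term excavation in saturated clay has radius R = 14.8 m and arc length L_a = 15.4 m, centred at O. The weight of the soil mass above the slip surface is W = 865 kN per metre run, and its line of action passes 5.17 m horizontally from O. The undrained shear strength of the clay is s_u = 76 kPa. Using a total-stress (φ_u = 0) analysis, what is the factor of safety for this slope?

FS = 3.87

Taking moments about the centre O, the resisting moment is provided by the undrained shear strength acting along the arc:
M_R = s_u·L_a·R = 76·15.40·14.8 = 17321.9 kN·m/m
M_D = W·d = 865·5.17 = 4472.1 kN·m/m
FS = M_R / M_D = 17321.9 / 4472.1 = 3.873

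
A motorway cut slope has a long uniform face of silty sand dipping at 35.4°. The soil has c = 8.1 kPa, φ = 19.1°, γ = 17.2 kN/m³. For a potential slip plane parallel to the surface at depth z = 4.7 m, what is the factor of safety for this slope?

For an infinite slope with a slip plane parallel to the surface (no pore pressure): FS = [c + γz cos²β tanφ] / [γz sinβ cosβ].
γz = 17.2·4.7 = 80.84 kN/m²
Numerator = 8.1 + 80.84·cos²35.4°·tan19.1° = 8.1 + 80.84·0.6644·0.3463 = 26.700 kPa
Denominator = 80.84·sin35.4°·cos35.4° = 80.84·0.5793·0.8151 = 38.172 kPa
FS = 26.700 / 38.172 = 0.699

FS = 0.70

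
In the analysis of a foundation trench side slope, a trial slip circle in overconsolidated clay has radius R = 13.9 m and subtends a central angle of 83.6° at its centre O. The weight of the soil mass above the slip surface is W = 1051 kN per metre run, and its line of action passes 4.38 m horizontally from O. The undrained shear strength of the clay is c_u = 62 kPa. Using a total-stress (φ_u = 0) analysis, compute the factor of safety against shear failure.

FS = 3.80

Taking moments about the centre O, the resisting moment is provided by the undrained shear strength acting along the arc:
Arc length L_a = R·θ = 13.9·(83.6°·π/180) = 13.9·1.4591 = 20.28 m
M_R = c_u·L_a·R = 62·20.28·13.9 = 17478.5 kN·m/m
M_D = W·d = 1051·4.38 = 4603.4 kN·m/m
FS = M_R / M_D = 17478.5 / 4603.4 = 3.797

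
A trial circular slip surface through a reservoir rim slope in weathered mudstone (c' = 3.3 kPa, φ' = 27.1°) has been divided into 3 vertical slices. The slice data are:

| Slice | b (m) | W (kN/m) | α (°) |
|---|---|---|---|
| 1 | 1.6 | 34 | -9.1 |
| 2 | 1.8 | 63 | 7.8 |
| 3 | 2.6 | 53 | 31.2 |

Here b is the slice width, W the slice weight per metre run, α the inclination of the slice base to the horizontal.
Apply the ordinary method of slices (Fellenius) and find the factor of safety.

FS = 3.06

Ordinary method of slices: FS = Σ[c'·Δl_i + (W_i cosα_i)·tanφ'] / Σ W_i sinα_i, with Δl_i = b_i / cosα_i.
Slice 1: Δl = 1.6/cos(-9.1°) = 1.620 m; N'_1 = 34·cos(-9.1°) = 33.6; c'Δl = 5.35; W sinα = -5.4
Slice 2: Δl = 1.8/cos7.8° = 1.817 m; N'_2 = 63·cos7.8° = 62.4; c'Δl = 6.00; W sinα = 8.6
Slice 3: Δl = 2.6/cos31.2° = 3.040 m; N'_3 = 53·cos31.2° = 45.3; c'Δl = 10.03; W sinα = 27.5
Σc'Δl = 21.4 kN/m; ΣN' = 141.3 kN/m; ΣW sinα = 30.6 kN/m
Resisting = 21.4 + 141.3·tan27.1° = 21.4 + 72.3 = 93.7 kN/m
FS = 93.7 / 30.6 = 3.059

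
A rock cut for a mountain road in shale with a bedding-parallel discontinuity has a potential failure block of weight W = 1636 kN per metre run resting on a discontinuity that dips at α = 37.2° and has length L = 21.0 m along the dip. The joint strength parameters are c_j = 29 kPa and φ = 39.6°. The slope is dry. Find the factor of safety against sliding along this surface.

Resolving the block weight along and normal to the plane and applying the Mohr–Coulomb strength on the joint:
N' = W cosα = 1636·cos37.2° = 1303.1 kN/m
Driving force T = W sinα = 1636·sin37.2° = 989.1 kN/m
Resisting force R = c_j·L + N'·tanφ = 29·21.0 + 1303.1·tan39.6° = 609.0 + 1078.0 = 1687.0 kN/m
FS = R / T = 1687.0 / 989.1 = 1.706

FS = 1.71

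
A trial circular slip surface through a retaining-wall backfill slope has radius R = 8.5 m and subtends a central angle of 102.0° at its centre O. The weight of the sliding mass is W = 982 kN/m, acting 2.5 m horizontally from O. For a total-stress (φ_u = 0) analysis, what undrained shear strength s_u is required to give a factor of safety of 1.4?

FS = s_u·L_a·R / (W·d), so s_u = FS·W·d / (L_a·R).
Arc length L_a = R·θ = 8.5·(102.0°·π/180) = 8.5·1.7802 = 15.13 m
s_u = 1.4·982·2.5 / (15.13·8.5) = 3437.0 / 128.62 = 26.72 kPa

s_u = 26.7 kPa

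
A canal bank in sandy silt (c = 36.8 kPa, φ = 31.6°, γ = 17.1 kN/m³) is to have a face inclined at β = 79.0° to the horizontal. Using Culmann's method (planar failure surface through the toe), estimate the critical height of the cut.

Culmann's analysis gives the critical failure plane at α_cr = (β + φ)/2 = (79.0 + 31.6)/2 = 55.3°, and the critical height
H_c = (4c/γ) · sinβ cosφ / [1 − cos(β − φ)]
    = (4·36.8/17.1) · sin79.0°·cos31.6° / [1 − cos(47.4°)]
    = 8.608 · 0.9816·0.8517 / [1 − 0.6769]
    = 8.608 · 0.8361 / 0.3231
    = 22.27 m

H_c = 22.27 m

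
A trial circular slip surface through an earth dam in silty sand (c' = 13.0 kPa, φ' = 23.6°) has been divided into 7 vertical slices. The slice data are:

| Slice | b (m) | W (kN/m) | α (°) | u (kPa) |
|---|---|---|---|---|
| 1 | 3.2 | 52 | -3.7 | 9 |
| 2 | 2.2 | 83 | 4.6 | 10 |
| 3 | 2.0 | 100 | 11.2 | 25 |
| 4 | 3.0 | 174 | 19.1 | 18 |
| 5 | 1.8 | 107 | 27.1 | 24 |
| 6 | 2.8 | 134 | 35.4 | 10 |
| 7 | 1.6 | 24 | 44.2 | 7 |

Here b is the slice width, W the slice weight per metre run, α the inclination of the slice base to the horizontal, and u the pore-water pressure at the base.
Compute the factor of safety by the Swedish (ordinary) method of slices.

Ordinary method of slices: FS = Σ[c'·Δl_i + (W_i cosα_i − u_i·Δl_i)·tanφ'] / Σ W_i sinα_i, with Δl_i = b_i / cosα_i.
Slice 1: Δl = 3.2/cos(-3.7°) = 3.207 m; N'_1 = 52·cos(-3.7°) − 9·3.207 = 23.0; c'Δl = 41.69; W sinα = -3.4
Slice 2: Δl = 2.2/cos4.6° = 2.207 m; N'_2 = 83·cos4.6° − 10·2.207 = 60.7; c'Δl = 28.69; W sinα = 6.7
Slice 3: Δl = 2.0/cos11.2° = 2.039 m; N'_3 = 100·cos11.2° − 25·2.039 = 47.1; c'Δl = 26.50; W sinα = 19.4
Slice 4: Δl = 3.0/cos19.1° = 3.175 m; N'_4 = 174·cos19.1° − 18·3.175 = 107.3; c'Δl = 41.27; W sinα = 56.9
Slice 5: Δl = 1.8/cos27.1° = 2.022 m; N'_5 = 107·cos27.1° − 24·2.022 = 46.7; c'Δl = 26.29; W sinα = 48.7
Slice 6: Δl = 2.8/cos35.4° = 3.435 m; N'_6 = 134·cos35.4° − 10·3.435 = 74.9; c'Δl = 44.66; W sinα = 77.6
Slice 7: Δl = 1.6/cos44.2° = 2.232 m; N'_7 = 24·cos44.2° − 7·2.232 = 1.6; c'Δl = 29.01; W sinα = 16.7
Σc'Δl = 238.1 kN/m; ΣN' = 361.3 kN/m; ΣW sinα = 222.8 kN/m
Resisting = 238.1 + 361.3·tan23.6° = 238.1 + 157.8 = 395.9 kN/m
FS = 395.9 / 222.8 = 1.777

FS = 1.78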